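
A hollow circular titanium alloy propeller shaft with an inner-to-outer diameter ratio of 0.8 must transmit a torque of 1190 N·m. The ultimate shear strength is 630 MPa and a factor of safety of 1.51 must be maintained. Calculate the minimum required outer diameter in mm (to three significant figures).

τ_allow = 630/1.51 = 417.2 MPa.
For a hollow shaft τ = 16T/[πd_o³(1−k⁴)] with k = 0.8, so 1−k⁴ = 0.5904.
d_o³ = 16T/[π τ_allow (1−k⁴)] = 16×1190000/(π×417.2×0.5904) = 24600 mm³.
d_o = 29.08 mm.

d_o = 29.1 mm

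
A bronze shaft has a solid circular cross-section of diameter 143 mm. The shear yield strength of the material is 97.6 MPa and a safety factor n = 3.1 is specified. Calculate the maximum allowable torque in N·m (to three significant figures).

τ_allow = 97.6/3.1 = 31.48 MPa.
For a solid shaft T_allow = τ_allow·πd³/16; πd³/16 = π×143³/16 = 574200 mm³.
T_allow = 31.48×574200 = 1.808×10^7 N·mm = 18080 N·m.

T_allow = 18100 N·m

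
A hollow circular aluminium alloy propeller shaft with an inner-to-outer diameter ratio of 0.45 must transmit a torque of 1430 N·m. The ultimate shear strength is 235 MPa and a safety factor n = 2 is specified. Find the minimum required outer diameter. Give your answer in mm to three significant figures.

d_o = 40.1 mm

τ_allow = 235/2 = 117.5 MPa.
For a hollow shaft τ = 16T/[πd_o³(1−k⁴)] with k = 0.45, so 1−k⁴ = 0.9590.
d_o³ = 16T/[π τ_allow (1−k⁴)] = 16×1430000/(π×117.5×0.9590) = 64630 mm³.
d_o = 40.13 mm.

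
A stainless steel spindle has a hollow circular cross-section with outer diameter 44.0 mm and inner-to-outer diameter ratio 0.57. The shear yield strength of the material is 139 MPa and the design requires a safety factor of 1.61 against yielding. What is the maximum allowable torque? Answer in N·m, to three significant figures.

τ_allow = 139/1.61 = 86.34 MPa.
For a hollow shaft T_allow = τ_allow·πd_o³(1−k⁴)/16 with 1−k⁴ = 0.8944, so πd_o³(1−k⁴)/16 = 14960 mm³.
T_allow = 86.34×14960 = 1.292×10^6 N·mm = 1292 N·m.

T_allow = 1290 N·m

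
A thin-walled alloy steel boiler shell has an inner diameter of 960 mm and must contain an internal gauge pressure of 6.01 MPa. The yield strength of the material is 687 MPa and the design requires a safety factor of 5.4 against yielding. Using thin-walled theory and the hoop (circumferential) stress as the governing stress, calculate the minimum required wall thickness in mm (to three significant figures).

t = 22.7 mm

σ_allow = 687/5.4 = 127.2 MPa.
Hoop stress σ_h = pD/(2t), so t = pD/(2σ_allow) = 6.01×960/(2×127.2) = 22.68 mm.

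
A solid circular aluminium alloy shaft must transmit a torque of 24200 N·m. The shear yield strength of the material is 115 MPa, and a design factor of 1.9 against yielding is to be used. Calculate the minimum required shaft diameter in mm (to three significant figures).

Allowable shear stress τ_allow = 115/1.9 = 60.53 MPa.
For a solid shaft τ = 16T/(πd³), so d³ = 16T/(π τ_allow) = 16×2.4200×10^7/(π×60.53) = 2.036×10^6 mm³.
d = (2.036×10^6)^(1/3) = 126.7 mm.

d = 127 mm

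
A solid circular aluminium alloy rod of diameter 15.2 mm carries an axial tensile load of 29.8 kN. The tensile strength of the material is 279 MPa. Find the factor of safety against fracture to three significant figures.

A = πd²/4 = 181.5 mm².
σ = F/A = 29800/181.5 = 164.2 MPa.
n = 279/164.2 = 1.699.

n = 1.70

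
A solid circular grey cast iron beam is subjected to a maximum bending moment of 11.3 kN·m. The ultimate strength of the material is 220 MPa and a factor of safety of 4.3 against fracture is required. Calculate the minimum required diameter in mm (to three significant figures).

d = 131 mm

σ_allow = 220/4.3 = 51.16 MPa.
For a solid circular section σ = 32M/(πd³), so d³ = 32M/(π σ_allow) = 32×1.1300×10^7/(π×51.16) = 2.250×10^6 mm³.
d = 131.0 mm.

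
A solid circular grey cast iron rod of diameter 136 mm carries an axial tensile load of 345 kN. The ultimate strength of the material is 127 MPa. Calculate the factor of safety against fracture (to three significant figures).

n = 5.35

A = πd²/4 = 14530 mm².
σ = F/A = 345000/14530 = 23.75 MPa.
n = 127/23.75 = 5.348.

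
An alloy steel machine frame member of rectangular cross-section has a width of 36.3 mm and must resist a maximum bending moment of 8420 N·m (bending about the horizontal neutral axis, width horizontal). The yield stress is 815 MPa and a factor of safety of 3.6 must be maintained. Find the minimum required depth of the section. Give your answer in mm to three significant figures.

h = 78.4 mm

σ_allow = 815/3.6 = 226.4 MPa.
For a rectangular section σ = 6M/(bh²), so h² = 6M/(b σ_allow) = 6×8420000/(36.3×226.4) = 6148 mm².
h = 78.41 mm.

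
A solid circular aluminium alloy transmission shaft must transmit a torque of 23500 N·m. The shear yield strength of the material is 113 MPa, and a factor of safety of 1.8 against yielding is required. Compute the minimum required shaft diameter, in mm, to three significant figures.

d = 124 mm

Allowable shear stress τ_allow = 113/1.8 = 62.78 MPa.
For a solid shaft τ = 16T/(πd³), so d³ = 16T/(π τ_allow) = 16×2.3500×10^7/(π×62.78) = 1.906×10^6 mm³.
d = (1.906×10^6)^(1/3) = 124.0 mm.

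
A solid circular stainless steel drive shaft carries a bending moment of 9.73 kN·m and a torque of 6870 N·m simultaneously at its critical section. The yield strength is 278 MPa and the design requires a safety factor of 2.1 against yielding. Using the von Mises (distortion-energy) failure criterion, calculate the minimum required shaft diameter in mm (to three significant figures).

σ_allow = σ_y/n = 278/2.1 = 132.4 MPa.
For a solid shaft σ_b = 32M/(πd³) and τ = 16T/(πd³), so the von Mises stress is σ' = (16/πd³)·√(4M²+3T²).
√(4M²+3T²) = √(4×(9.730×10^6)² + 3×(6.870×10^6)²) = 2.281×10^7 N·mm.
d³ = 16×2.281×10^7/(π×132.4) = 877500 mm³.
d = 95.74 mm.

d = 95.7 mm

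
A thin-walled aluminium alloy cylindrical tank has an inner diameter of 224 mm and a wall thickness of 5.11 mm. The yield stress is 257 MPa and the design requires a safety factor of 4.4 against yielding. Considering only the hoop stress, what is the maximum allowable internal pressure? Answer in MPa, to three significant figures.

σ_allow = 257/4.4 = 58.41 MPa.
σ_h = pD/(2t) → p_allow = 2σ_allow t/D = 2×58.41×5.11/224 = 2.665 MPa.

p_allow = 2.66 MPa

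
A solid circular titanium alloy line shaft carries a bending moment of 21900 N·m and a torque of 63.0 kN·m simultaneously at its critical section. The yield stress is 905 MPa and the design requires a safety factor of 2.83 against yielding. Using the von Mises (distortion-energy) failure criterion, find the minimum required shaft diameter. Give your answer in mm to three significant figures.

d = 123 mm

σ_allow = σ_y/n = 905/2.83 = 319.8 MPa.
For a solid shaft σ_b = 32M/(πd³) and τ = 16T/(πd³), so the von Mises stress is σ' = (16/πd³)·√(4M²+3T²).
√(4M²+3T²) = √(4×(2.190×10^7)² + 3×(6.300×10^7)²) = 1.176×10^8 N·mm.
d³ = 16×1.176×10^8/(π×319.8) = 1.873×10^6 mm³.
d = 123.3 mm.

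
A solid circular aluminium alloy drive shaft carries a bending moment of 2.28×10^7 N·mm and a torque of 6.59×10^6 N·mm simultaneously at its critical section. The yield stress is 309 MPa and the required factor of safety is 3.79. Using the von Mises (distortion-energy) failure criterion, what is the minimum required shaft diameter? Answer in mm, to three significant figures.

d = 143 mm

σ_allow = σ_y/n = 309/3.79 = 81.53 MPa.
For a solid shaft σ_b = 32M/(πd³) and τ = 16T/(πd³), so the von Mises stress is σ' = (16/πd³)·√(4M²+3T²).
√(4M²+3T²) = √(4×(2.280×10^7)² + 3×(6.590×10^6)²) = 4.701×10^7 N·mm.
d³ = 16×4.701×10^7/(π×81.53) = 2.936×10^6 mm³.
d = 143.2 mm.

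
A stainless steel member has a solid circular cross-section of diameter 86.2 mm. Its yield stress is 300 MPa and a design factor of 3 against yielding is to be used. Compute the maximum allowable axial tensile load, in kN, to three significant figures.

F_allow = 584 kN

σ_allow = 300/3 = 100.0 MPa.
A = πd²/4 = π×86.2²/4 = 5836 mm².
F_allow = σ_allow × A = 100.0×5836 = 583600 N.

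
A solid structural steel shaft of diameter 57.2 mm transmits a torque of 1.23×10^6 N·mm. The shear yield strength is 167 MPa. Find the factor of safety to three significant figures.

n = 4.99

τ = 16T/(πd³) = 16×1230000/(π×57.2³) = 33.47 MPa.
n = τ_limit/τ = 167/33.47 = 4.989.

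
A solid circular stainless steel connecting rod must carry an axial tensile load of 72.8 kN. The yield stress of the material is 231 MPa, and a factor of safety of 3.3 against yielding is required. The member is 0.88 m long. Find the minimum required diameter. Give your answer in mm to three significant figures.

d = 36.4 mm

Allowable stress σ_allow = 231/3.3 = 70.00 MPa.
Required area A = F/σ_allow = 72800/70.00 = 1040 mm².
A = πd²/4 → d = √(4A/π) = 36.39 mm.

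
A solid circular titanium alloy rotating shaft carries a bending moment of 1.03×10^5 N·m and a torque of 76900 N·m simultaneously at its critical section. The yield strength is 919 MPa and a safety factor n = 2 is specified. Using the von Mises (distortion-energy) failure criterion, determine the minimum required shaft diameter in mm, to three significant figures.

σ_allow = σ_y/n = 919/2 = 459.5 MPa.
For a solid shaft σ_b = 32M/(πd³) and τ = 16T/(πd³), so the von Mises stress is σ' = (16/πd³)·√(4M²+3T²).
√(4M²+3T²) = √(4×(1.030×10^8)² + 3×(7.690×10^7)²) = 2.453×10^8 N·mm.
d³ = 16×2.453×10^8/(π×459.5) = 2.719×10^6 mm³.
d = 139.6 mm.

d = 140 mm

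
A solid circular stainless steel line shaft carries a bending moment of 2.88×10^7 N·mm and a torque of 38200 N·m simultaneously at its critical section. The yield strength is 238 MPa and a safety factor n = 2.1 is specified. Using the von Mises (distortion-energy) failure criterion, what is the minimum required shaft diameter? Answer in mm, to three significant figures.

σ_allow = σ_y/n = 238/2.1 = 113.3 MPa.
For a solid shaft σ_b = 32M/(πd³) and τ = 16T/(πd³), so the von Mises stress is σ' = (16/πd³)·√(4M²+3T²).
√(4M²+3T²) = √(4×(2.880×10^7)² + 3×(3.820×10^7)²) = 8.772×10^7 N·mm.
d³ = 16×8.772×10^7/(π×113.3) = 3.942×10^6 mm³.
d = 158.0 mm.

d = 158 mm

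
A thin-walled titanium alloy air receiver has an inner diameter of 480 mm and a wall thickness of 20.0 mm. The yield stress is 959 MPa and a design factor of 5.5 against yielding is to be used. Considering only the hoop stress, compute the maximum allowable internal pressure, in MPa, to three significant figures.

p_allow = 14.5 MPa

σ_allow = 959/5.5 = 174.4 MPa.
σ_h = pD/(2t) → p_allow = 2σ_allow t/D = 2×174.4×20.0/480 = 14.53 MPa.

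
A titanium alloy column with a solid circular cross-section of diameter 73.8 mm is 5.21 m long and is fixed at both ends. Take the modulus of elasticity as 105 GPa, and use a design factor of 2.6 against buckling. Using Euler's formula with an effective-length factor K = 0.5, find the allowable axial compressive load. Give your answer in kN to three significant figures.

P_allow = 85.5 kN

I = πd⁴/64 = π×73.8⁴/64 = 1.456×10^6 mm⁴.
Effective length L_e = KL = 0.5×5.21 m = 2605 mm.
Euler critical load P_cr = π²EI/L_e² = π²×105000×1.456×10^6/2605² = 222400 N.
P_allow = P_cr/n = 222400/2.6 = 85530 N.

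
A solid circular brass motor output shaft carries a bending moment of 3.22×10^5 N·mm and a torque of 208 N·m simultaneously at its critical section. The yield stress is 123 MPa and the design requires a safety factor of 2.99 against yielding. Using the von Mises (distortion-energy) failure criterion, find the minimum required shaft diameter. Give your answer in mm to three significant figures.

σ_allow = σ_y/n = 123/2.99 = 41.14 MPa.
For a solid shaft σ_b = 32M/(πd³) and τ = 16T/(πd³), so the von Mises stress is σ' = (16/πd³)·√(4M²+3T²).
√(4M²+3T²) = √(4×(322000)² + 3×(208000)²) = 737900 N·mm.
d³ = 16×737900/(π×41.14) = 91360 mm³.
d = 45.04 mm.

d = 45.0 mm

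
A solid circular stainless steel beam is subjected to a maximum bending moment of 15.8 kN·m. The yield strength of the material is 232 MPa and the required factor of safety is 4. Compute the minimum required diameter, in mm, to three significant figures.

d = 141 mm

σ_allow = 232/4 = 58.00 MPa.
For a solid circular section σ = 32M/(πd³), so d³ = 32M/(π σ_allow) = 32×1.5800×10^7/(π×58.00) = 2.775×10^6 mm³.
d = 140.5 mm.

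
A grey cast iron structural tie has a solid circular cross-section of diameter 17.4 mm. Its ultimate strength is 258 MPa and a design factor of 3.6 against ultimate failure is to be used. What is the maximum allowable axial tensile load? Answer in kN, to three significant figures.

F_allow = 17.0 kN

σ_allow = 258/3.6 = 71.67 MPa.
A = πd²/4 = π×17.4²/4 = 237.8 mm².
F_allow = σ_allow × A = 71.67×237.8 = 17040 N.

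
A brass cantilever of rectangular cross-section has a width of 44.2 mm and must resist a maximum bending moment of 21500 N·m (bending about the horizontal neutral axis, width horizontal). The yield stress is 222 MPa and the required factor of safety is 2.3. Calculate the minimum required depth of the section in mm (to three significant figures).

h = 174 mm

σ_allow = 222/2.3 = 96.52 MPa.
For a rectangular section σ = 6M/(bh²), so h² = 6M/(b σ_allow) = 6×2.1500×10^7/(44.2×96.52) = 30240 mm².
h = 173.9 mm.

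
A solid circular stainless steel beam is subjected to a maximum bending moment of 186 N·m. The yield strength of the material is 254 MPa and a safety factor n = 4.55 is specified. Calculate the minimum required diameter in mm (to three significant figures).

σ_allow = 254/4.55 = 55.82 MPa.
For a solid circular section σ = 32M/(πd³), so d³ = 32M/(π σ_allow) = 32×186000/(π×55.82) = 33940 mm³.
d = 32.38 mm.

d = 32.4 mm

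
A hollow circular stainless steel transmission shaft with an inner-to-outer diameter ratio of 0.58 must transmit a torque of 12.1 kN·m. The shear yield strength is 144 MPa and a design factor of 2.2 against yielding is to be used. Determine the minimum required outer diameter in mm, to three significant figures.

τ_allow = 144/2.2 = 65.45 MPa.
For a hollow shaft τ = 16T/[πd_o³(1−k⁴)] with k = 0.58, so 1−k⁴ = 0.8868.
d_o³ = 16T/[π τ_allow (1−k⁴)] = 16×1.2100×10^7/(π×65.45×0.8868) = 1.062×10^6 mm³.
d_o = 102.0 mm.

d_o = 102 mm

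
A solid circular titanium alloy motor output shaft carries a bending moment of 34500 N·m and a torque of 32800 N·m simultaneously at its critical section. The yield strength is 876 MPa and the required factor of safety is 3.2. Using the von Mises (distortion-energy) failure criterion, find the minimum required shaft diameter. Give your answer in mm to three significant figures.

d = 118 mm

σ_allow = σ_y/n = 876/3.2 = 273.8 MPa.
For a solid shaft σ_b = 32M/(πd³) and τ = 16T/(πd³), so the von Mises stress is σ' = (16/πd³)·√(4M²+3T²).
√(4M²+3T²) = √(4×(3.450×10^7)² + 3×(3.280×10^7)²) = 8.938×10^7 N·mm.
d³ = 16×8.938×10^7/(π×273.8) = 1.663×10^6 mm³.
d = 118.5 mm.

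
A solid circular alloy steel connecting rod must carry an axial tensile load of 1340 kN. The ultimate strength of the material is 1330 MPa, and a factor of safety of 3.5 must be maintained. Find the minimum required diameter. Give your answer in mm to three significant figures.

Allowable stress σ_allow = 1330/3.5 = 380.0 MPa.
Required area A = F/σ_allow = 1340000/380.0 = 3526 mm².
A = πd²/4 → d = √(4A/π) = 67.01 mm.

d = 67.0 mm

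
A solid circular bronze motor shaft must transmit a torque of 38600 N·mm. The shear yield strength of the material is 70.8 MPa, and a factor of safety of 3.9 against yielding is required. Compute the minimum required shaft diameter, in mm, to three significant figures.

Allowable shear stress τ_allow = 70.8/3.9 = 18.15 MPa.
For a solid shaft τ = 16T/(πd³), so d³ = 16T/(π τ_allow) = 16×38600/(π×18.15) = 10830 mm³.
d = (10830)^(1/3) = 22.12 mm.

d = 22.1 mm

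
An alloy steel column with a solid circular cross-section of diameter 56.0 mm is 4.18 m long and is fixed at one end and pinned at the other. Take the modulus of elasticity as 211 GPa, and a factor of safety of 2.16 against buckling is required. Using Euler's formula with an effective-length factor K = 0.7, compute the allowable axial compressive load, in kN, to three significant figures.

I = πd⁴/64 = π×56.0⁴/64 = 482700 mm⁴.
Effective length L_e = KL = 0.7×4.18 m = 2926 mm.
Euler critical load P_cr = π²EI/L_e² = π²×211000×482700/2926² = 117400 N.
P_allow = P_cr/n = 117400/2.16 = 54360 N.

P_allow = 54.4 kN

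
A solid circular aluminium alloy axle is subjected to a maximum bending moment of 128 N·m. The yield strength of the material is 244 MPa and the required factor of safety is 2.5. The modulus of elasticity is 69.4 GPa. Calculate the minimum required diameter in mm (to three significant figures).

σ_allow = 244/2.5 = 97.60 MPa.
For a solid circular section σ = 32M/(πd³), so d³ = 32M/(π σ_allow) = 32×128000/(π×97.60) = 13360 mm³.
d = 23.73 mm.

d = 23.7 mm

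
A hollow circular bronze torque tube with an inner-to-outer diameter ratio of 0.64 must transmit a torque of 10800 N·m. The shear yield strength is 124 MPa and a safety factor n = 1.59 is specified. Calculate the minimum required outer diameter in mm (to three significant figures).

d_o = 94.6 mm

τ_allow = 124/1.59 = 77.99 MPa.
For a hollow shaft τ = 16T/[πd_o³(1−k⁴)] with k = 0.64, so 1−k⁴ = 0.8322.
d_o³ = 16T/[π τ_allow (1−k⁴)] = 16×1.0800×10^7/(π×77.99×0.8322) = 847500 mm³.
d_o = 94.63 mm.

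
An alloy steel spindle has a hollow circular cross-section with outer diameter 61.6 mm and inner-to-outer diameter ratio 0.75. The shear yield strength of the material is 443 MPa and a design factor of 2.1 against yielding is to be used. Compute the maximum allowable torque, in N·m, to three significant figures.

T_allow = 6620 N·m

τ_allow = 443/2.1 = 211.0 MPa.
For a hollow shaft T_allow = τ_allow·πd_o³(1−k⁴)/16 with 1−k⁴ = 0.6836, so πd_o³(1−k⁴)/16 = 31370 mm³.
T_allow = 211.0×31370 = 6.618×10^6 N·mm = 6618 N·m.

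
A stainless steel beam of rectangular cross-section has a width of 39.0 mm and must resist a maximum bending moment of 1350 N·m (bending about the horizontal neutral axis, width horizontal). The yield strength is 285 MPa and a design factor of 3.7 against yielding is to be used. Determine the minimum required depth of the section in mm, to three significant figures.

σ_allow = 285/3.7 = 77.03 MPa.
For a rectangular section σ = 6M/(bh²), so h² = 6M/(b σ_allow) = 6×1350000/(39.0×77.03) = 2696 mm².
h = 51.93 mm.

h = 51.9 mm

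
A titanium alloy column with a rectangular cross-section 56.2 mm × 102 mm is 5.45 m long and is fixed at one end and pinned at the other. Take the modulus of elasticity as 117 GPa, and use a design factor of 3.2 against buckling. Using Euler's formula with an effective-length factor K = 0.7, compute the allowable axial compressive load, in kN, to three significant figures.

P_allow = 37.4 kN

Buckling occurs about the weak axis: I_min = h·b³/12 = 102×56.2³/12 = 1.509×10^6 mm⁴ (b = 56.2 mm is the smaller dimension).
Effective length L_e = KL = 0.7×5.45 m = 3815 mm.
Euler critical load P_cr = π²EI/L_e² = π²×117000×1.509×10^6/3815² = 119700 N.
P_allow = P_cr/n = 119700/3.2 = 37410 N.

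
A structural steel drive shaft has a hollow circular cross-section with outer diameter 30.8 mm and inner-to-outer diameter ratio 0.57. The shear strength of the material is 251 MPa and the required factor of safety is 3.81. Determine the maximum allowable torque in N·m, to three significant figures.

T_allow = 338 N·m

τ_allow = 251/3.81 = 65.88 MPa.
For a hollow shaft T_allow = τ_allow·πd_o³(1−k⁴)/16 with 1−k⁴ = 0.8944, so πd_o³(1−k⁴)/16 = 5131 mm³.
T_allow = 65.88×5131 = 338100 N·mm = 338.1 N·m.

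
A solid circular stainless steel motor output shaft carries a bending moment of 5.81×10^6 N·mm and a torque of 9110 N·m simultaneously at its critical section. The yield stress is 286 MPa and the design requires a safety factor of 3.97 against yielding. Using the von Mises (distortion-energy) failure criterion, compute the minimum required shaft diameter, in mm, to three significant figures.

d = 111 mm

σ_allow = σ_y/n = 286/3.97 = 72.04 MPa.
For a solid shaft σ_b = 32M/(πd³) and τ = 16T/(πd³), so the von Mises stress is σ' = (16/πd³)·√(4M²+3T²).
√(4M²+3T²) = √(4×(5.810×10^6)² + 3×(9.110×10^6)²) = 1.960×10^7 N·mm.
d³ = 16×1.960×10^7/(π×72.04) = 1.385×10^6 mm³.
d = 111.5 mm.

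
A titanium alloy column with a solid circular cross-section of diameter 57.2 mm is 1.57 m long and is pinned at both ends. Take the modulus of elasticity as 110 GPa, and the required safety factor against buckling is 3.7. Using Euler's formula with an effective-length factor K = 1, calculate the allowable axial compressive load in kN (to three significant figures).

I = πd⁴/64 = π×57.2⁴/64 = 525500 mm⁴.
Effective length L_e = KL = 1×1.57 m = 1570 mm.
Euler critical load P_cr = π²EI/L_e² = π²×110000×525500/1570² = 231400 N.
P_allow = P_cr/n = 231400/3.7 = 62550 N.

P_allow = 62.6 kN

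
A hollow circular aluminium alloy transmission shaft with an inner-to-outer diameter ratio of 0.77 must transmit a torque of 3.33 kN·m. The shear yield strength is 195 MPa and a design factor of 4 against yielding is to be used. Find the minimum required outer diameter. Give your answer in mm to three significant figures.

τ_allow = 195/4 = 48.75 MPa.
For a hollow shaft τ = 16T/[πd_o³(1−k⁴)] with k = 0.77, so 1−k⁴ = 0.6485.
d_o³ = 16T/[π τ_allow (1−k⁴)] = 16×3330000/(π×48.75×0.6485) = 536500 mm³.
d_o = 81.25 mm.

d_o = 81.3 mm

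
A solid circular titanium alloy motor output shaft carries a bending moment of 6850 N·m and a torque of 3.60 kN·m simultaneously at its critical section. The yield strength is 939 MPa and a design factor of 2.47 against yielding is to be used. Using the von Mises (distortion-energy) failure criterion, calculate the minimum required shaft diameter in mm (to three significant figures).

σ_allow = σ_y/n = 939/2.47 = 380.2 MPa.
For a solid shaft σ_b = 32M/(πd³) and τ = 16T/(πd³), so the von Mises stress is σ' = (16/πd³)·√(4M²+3T²).
√(4M²+3T²) = √(4×(6.850×10^6)² + 3×(3.600×10^6)²) = 1.505×10^7 N·mm.
d³ = 16×1.505×10^7/(π×380.2) = 201700 mm³.
d = 58.64 mm.

d = 58.6 mm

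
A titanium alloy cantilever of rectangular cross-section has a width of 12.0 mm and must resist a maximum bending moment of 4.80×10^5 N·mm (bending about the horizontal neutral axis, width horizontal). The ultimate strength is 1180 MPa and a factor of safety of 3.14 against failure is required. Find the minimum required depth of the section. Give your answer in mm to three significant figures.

h = 25.3 mm

σ_allow = 1180/3.14 = 375.8 MPa.
For a rectangular section σ = 6M/(bh²), so h² = 6M/(b σ_allow) = 6×480000/(12.0×375.8) = 638.6 mm².
h = 25.27 mm.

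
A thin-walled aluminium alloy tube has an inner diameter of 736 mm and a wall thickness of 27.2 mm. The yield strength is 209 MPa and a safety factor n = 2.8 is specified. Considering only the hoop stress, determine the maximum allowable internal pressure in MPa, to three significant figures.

p_allow = 5.52 MPa

σ_allow = 209/2.8 = 74.64 MPa.
σ_h = pD/(2t) → p_allow = 2σ_allow t/D = 2×74.64×27.2/736 = 5.517 MPa.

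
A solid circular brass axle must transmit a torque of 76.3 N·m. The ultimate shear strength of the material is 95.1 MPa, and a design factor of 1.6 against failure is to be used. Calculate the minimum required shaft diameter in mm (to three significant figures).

Allowable shear stress τ_allow = 95.1/1.6 = 59.44 MPa.
For a solid shaft τ = 16T/(πd³), so d³ = 16T/(π τ_allow) = 16×76300/(π×59.44) = 6538 mm³.
d = (6538)^(1/3) = 18.70 mm.

d = 18.7 mm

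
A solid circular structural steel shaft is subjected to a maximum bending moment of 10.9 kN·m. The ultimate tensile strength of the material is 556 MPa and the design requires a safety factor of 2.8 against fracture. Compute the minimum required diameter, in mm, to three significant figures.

d = 82.4 mm

σ_allow = 556/2.8 = 198.6 MPa.
For a solid circular section σ = 32M/(πd³), so d³ = 32M/(π σ_allow) = 32×1.0900×10^7/(π×198.6) = 559100 mm³.
d = 82.38 mm.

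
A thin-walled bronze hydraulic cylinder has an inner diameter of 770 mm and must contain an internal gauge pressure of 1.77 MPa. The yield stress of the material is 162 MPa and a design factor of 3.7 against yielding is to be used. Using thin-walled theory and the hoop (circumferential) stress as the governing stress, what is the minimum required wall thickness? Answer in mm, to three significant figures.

t = 15.6 mm

σ_allow = 162/3.7 = 43.78 MPa.
Hoop stress σ_h = pD/(2t), so t = pD/(2σ_allow) = 1.77×770/(2×43.78) = 15.56 mm.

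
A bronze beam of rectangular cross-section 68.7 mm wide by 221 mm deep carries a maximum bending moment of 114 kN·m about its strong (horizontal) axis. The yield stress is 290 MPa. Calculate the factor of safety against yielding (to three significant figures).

Section modulus S = bh²/6 = 68.7×221²/6 = 559200 mm³.
σ = M/S = 1.1400×10^8/559200 = 203.9 MPa.
n = 290/203.9 = 1.423.

n = 1.42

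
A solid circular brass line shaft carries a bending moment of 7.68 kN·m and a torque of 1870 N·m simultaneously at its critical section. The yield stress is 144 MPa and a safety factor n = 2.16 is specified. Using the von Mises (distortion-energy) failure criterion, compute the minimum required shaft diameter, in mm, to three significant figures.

d = 106 mm

σ_allow = σ_y/n = 144/2.16 = 66.67 MPa.
For a solid shaft σ_b = 32M/(πd³) and τ = 16T/(πd³), so the von Mises stress is σ' = (16/πd³)·√(4M²+3T²).
√(4M²+3T²) = √(4×(7.680×10^6)² + 3×(1.870×10^6)²) = 1.570×10^7 N·mm.
d³ = 16×1.570×10^7/(π×66.67) = 1.199×10^6 mm³.
d = 106.2 mm.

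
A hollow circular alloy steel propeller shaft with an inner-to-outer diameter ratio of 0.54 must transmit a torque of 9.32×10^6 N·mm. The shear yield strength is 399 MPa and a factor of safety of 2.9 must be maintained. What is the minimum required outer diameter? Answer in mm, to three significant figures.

τ_allow = 399/2.9 = 137.6 MPa.
For a hollow shaft τ = 16T/[πd_o³(1−k⁴)] with k = 0.54, so 1−k⁴ = 0.9150.
d_o³ = 16T/[π τ_allow (1−k⁴)] = 16×9320000/(π×137.6×0.9150) = 377100 mm³.
d_o = 72.24 mm.

d_o = 72.2 mm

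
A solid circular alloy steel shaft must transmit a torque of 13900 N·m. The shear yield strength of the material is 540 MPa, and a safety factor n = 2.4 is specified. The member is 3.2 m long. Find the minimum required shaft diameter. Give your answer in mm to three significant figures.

Allowable shear stress τ_allow = 540/2.4 = 225.0 MPa.
For a solid shaft τ = 16T/(πd³), so d³ = 16T/(π τ_allow) = 16×1.3900×10^7/(π×225.0) = 314600 mm³.
d = (314600)^(1/3) = 68.01 mm.

d = 68.0 mm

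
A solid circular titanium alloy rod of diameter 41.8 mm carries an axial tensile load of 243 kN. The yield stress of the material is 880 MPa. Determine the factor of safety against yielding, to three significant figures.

n = 4.97

A = πd²/4 = 1372 mm².
σ = F/A = 243000/1372 = 177.1 MPa.
n = 880/177.1 = 4.970.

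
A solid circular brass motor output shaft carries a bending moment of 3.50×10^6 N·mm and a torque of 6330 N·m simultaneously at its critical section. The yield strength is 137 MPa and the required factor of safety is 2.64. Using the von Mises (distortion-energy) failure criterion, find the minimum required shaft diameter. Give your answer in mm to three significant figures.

d = 108 mm

σ_allow = σ_y/n = 137/2.64 = 51.89 MPa.
For a solid shaft σ_b = 32M/(πd³) and τ = 16T/(πd³), so the von Mises stress is σ' = (16/πd³)·√(4M²+3T²).
√(4M²+3T²) = √(4×(3.500×10^6)² + 3×(6.330×10^6)²) = 1.301×10^7 N·mm.
d³ = 16×1.301×10^7/(π×51.89) = 1.277×10^6 mm³.
d = 108.5 mm.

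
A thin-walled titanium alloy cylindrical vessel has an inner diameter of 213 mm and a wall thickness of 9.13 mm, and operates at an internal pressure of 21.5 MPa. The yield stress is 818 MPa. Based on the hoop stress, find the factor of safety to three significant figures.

n = 3.26

σ_h = pD/(2t) = 21.5×213/(2×9.13) = 250.8 MPa.
n = 818/250.8 = 3.262.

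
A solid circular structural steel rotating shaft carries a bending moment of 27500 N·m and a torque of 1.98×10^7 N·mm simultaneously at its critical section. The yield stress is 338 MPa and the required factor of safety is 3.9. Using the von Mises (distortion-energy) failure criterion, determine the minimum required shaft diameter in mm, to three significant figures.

σ_allow = σ_y/n = 338/3.9 = 86.67 MPa.
For a solid shaft σ_b = 32M/(πd³) and τ = 16T/(πd³), so the von Mises stress is σ' = (16/πd³)·√(4M²+3T²).
√(4M²+3T²) = √(4×(2.750×10^7)² + 3×(1.980×10^7)²) = 6.482×10^7 N·mm.
d³ = 16×6.482×10^7/(π×86.67) = 3.809×10^6 mm³.
d = 156.2 mm.

d = 156 mm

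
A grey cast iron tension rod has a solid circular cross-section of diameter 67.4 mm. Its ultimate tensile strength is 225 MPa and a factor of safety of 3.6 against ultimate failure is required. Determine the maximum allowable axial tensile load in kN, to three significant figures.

F_allow = 223 kN

σ_allow = 225/3.6 = 62.50 MPa.
A = πd²/4 = π×67.4²/4 = 3568 mm².
F_allow = σ_allow × A = 62.50×3568 = 223000 N.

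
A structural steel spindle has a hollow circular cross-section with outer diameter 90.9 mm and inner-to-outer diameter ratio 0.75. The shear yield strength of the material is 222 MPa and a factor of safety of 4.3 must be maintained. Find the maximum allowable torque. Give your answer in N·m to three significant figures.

T_allow = 5200 N·m

τ_allow = 222/4.3 = 51.63 MPa.
For a hollow shaft T_allow = τ_allow·πd_o³(1−k⁴)/16 with 1−k⁴ = 0.6836, so πd_o³(1−k⁴)/16 = 100800 mm³.
T_allow = 51.63×100800 = 5.205×10^6 N·mm = 5205 N·m.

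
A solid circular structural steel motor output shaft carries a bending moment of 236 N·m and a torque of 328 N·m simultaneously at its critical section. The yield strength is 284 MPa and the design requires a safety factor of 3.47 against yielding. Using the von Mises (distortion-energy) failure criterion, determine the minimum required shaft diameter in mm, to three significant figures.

d = 35.8 mm

σ_allow = σ_y/n = 284/3.47 = 81.84 MPa.
For a solid shaft σ_b = 32M/(πd³) and τ = 16T/(πd³), so the von Mises stress is σ' = (16/πd³)·√(4M²+3T²).
√(4M²+3T²) = √(4×(236000)² + 3×(328000)²) = 738600 N·mm.
d³ = 16×738600/(π×81.84) = 45960 mm³.
d = 35.82 mm.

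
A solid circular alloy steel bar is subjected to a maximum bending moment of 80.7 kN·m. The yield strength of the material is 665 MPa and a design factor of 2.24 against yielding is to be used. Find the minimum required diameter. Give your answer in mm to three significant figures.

d = 140 mm

σ_allow = 665/2.24 = 296.9 MPa.
For a solid circular section σ = 32M/(πd³), so d³ = 32M/(π σ_allow) = 32×8.0700×10^7/(π×296.9) = 2.769×10^6 mm³.
d = 140.4 mm.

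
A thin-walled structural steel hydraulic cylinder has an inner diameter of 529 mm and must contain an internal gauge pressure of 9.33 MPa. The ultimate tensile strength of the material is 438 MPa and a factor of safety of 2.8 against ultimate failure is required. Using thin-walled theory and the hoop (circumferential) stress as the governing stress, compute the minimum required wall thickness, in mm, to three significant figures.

σ_allow = 438/2.8 = 156.4 MPa.
Hoop stress σ_h = pD/(2t), so t = pD/(2σ_allow) = 9.33×529/(2×156.4) = 15.78 mm.

t = 15.8 mm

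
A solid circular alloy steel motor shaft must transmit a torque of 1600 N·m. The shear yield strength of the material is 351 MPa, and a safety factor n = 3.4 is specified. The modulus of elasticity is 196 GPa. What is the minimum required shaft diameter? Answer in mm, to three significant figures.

d = 42.9 mm

Allowable shear stress τ_allow = 351/3.4 = 103.2 MPa.
For a solid shaft τ = 16T/(πd³), so d³ = 16T/(π τ_allow) = 16×1600000/(π×103.2) = 78930 mm³.
d = (78930)^(1/3) = 42.90 mm.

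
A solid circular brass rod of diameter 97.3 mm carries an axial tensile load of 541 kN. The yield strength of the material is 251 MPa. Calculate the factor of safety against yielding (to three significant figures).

A = πd²/4 = 7436 mm².
σ = F/A = 541000/7436 = 72.76 MPa.
n = 251/72.76 = 3.450.

n = 3.45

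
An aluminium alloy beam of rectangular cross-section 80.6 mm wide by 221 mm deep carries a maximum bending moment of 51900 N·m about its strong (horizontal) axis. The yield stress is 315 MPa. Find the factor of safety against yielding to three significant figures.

n = 3.98

Section modulus S = bh²/6 = 80.6×221²/6 = 656100 mm³.
σ = M/S = 5.1900×10^7/656100 = 79.10 MPa.
n = 315/79.10 = 3.982.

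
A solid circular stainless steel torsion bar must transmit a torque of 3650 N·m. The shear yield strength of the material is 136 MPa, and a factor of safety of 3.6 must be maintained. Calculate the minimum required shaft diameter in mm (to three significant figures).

d = 78.9 mm

Allowable shear stress τ_allow = 136/3.6 = 37.78 MPa.
For a solid shaft τ = 16T/(πd³), so d³ = 16T/(π τ_allow) = 16×3650000/(π×37.78) = 492100 mm³.
d = (492100)^(1/3) = 78.95 mm.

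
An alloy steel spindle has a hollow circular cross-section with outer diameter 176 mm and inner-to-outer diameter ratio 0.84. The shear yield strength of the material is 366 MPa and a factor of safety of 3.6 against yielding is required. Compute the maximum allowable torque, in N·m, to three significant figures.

τ_allow = 366/3.6 = 101.7 MPa.
For a hollow shaft T_allow = τ_allow·πd_o³(1−k⁴)/16 with 1−k⁴ = 0.5021, so πd_o³(1−k⁴)/16 = 537500 mm³.
T_allow = 101.7×537500 = 5.465×10^7 N·mm = 54650 N·m.

T_allow = 54600 N·m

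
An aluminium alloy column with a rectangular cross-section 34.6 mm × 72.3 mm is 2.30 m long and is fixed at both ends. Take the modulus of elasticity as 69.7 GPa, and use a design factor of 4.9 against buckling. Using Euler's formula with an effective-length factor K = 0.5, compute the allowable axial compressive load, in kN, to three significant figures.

P_allow = 26.5 kN

Buckling occurs about the weak axis: I_min = h·b³/12 = 72.3×34.6³/12 = 249600 mm⁴ (b = 34.6 mm is the smaller dimension).
Effective length L_e = KL = 0.5×2.30 m = 1150 mm.
Euler critical load P_cr = π²EI/L_e² = π²×69700×249600/1150² = 129800 N.
P_allow = P_cr/n = 129800/4.9 = 26490 N.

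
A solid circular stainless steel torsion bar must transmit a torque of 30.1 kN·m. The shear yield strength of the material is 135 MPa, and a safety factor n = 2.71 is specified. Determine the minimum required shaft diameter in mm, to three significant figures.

Allowable shear stress τ_allow = 135/2.71 = 49.82 MPa.
For a solid shaft τ = 16T/(πd³), so d³ = 16T/(π τ_allow) = 16×3.0100×10^7/(π×49.82) = 3.077×10^6 mm³.
d = (3.077×10^6)^(1/3) = 145.5 mm.

d = 145 mm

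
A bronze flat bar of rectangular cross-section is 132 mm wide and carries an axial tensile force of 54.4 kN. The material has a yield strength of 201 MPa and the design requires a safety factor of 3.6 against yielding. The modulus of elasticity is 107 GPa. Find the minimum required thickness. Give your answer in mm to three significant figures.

t = 7.38 mm

σ_allow = 201/3.6 = 55.83 MPa.
Required area A = F/σ_allow = 54400/55.83 = 974.3 mm².
t = A/w = 974.3/132 = 7.381 mm.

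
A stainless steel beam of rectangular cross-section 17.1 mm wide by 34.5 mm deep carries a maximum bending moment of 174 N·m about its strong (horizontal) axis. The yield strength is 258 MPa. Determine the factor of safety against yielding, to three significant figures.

Section modulus S = bh²/6 = 17.1×34.5²/6 = 3392 mm³.
σ = M/S = 174000/3392 = 51.29 MPa.
n = 258/51.29 = 5.030.

n = 5.03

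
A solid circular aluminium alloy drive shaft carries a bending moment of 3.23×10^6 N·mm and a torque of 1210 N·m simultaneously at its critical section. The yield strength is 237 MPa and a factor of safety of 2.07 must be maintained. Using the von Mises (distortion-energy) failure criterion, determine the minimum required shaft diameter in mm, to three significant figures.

σ_allow = σ_y/n = 237/2.07 = 114.5 MPa.
For a solid shaft σ_b = 32M/(πd³) and τ = 16T/(πd³), so the von Mises stress is σ' = (16/πd³)·√(4M²+3T²).
√(4M²+3T²) = √(4×(3.230×10^6)² + 3×(1.210×10^6)²) = 6.791×10^6 N·mm.
d³ = 16×6.791×10^6/(π×114.5) = 302100 mm³.
d = 67.10 mm.

d = 67.1 mm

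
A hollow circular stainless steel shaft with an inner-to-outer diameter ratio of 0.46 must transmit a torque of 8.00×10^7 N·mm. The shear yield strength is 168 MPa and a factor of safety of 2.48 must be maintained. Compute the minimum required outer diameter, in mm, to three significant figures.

d_o = 185 mm

τ_allow = 168/2.48 = 67.74 MPa.
For a hollow shaft τ = 16T/[πd_o³(1−k⁴)] with k = 0.46, so 1−k⁴ = 0.9552.
d_o³ = 16T/[π τ_allow (1−k⁴)] = 16×8.0000×10^7/(π×67.74×0.9552) = 6.296×10^6 mm³.
d_o = 184.7 mm.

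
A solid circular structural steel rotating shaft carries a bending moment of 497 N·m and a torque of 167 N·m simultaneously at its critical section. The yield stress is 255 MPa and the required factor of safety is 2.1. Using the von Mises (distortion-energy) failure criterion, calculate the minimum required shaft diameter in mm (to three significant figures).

σ_allow = σ_y/n = 255/2.1 = 121.4 MPa.
For a solid shaft σ_b = 32M/(πd³) and τ = 16T/(πd³), so the von Mises stress is σ' = (16/πd³)·√(4M²+3T²).
√(4M²+3T²) = √(4×(497000)² + 3×(167000)²) = 1.035×10^6 N·mm.
d³ = 16×1.035×10^6/(π×121.4) = 43420 mm³.
d = 35.15 mm.

d = 35.1 mm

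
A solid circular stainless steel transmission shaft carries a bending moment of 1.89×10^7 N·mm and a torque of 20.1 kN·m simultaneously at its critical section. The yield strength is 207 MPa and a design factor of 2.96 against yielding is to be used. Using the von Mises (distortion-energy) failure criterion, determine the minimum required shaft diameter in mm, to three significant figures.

σ_allow = σ_y/n = 207/2.96 = 69.93 MPa.
For a solid shaft σ_b = 32M/(πd³) and τ = 16T/(πd³), so the von Mises stress is σ' = (16/πd³)·√(4M²+3T²).
√(4M²+3T²) = √(4×(1.890×10^7)² + 3×(2.010×10^7)²) = 5.139×10^7 N·mm.
d³ = 16×5.139×10^7/(π×69.93) = 3.743×10^6 mm³.
d = 155.3 mm.

d = 155 mm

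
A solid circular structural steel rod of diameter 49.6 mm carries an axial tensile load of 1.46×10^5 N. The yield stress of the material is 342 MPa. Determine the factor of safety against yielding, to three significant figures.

n = 4.53

A = πd²/4 = 1932 mm².
σ = F/A = 146000/1932 = 75.56 MPa.
n = 342/75.56 = 4.526.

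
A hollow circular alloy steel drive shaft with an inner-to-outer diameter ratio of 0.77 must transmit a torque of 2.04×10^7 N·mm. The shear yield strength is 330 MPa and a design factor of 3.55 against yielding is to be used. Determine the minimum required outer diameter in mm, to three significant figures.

τ_allow = 330/3.55 = 92.96 MPa.
For a hollow shaft τ = 16T/[πd_o³(1−k⁴)] with k = 0.77, so 1−k⁴ = 0.6485.
d_o³ = 16T/[π τ_allow (1−k⁴)] = 16×2.0400×10^7/(π×92.96×0.6485) = 1.724×10^6 mm³.
d_o = 119.9 mm.

d_o = 120 mm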